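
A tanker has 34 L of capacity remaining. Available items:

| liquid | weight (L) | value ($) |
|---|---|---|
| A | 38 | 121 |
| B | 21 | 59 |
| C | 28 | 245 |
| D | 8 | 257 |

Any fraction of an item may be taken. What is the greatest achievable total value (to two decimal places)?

Order: D (257/8=32.12) > C (245/28=8.75) > A (121/38=3.18) > B (59/21=2.81)
Fill: take D (8 @ 257) → take 26/28 of C → 227.50; 34/34 used.
Total value = 484.50

484.50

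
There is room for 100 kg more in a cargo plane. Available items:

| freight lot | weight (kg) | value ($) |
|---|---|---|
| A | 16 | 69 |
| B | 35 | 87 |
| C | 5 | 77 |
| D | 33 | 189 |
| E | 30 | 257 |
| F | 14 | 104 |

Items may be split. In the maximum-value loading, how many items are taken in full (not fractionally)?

5

Order: C (77/5=15.40) > E (257/30=8.57) > F (104/14=7.43) > D (189/33=5.73) > A (69/16=4.31) > B (87/35=2.49)
Fill: take C (5 @ 77) → take E (30 @ 257) → take F (14 @ 104) → take D (33 @ 189) → take A (16 @ 69) → take 2/35 of B → 4.97; 100/100 used.
5 item(s) taken whole; one partial (take 2/35 of B).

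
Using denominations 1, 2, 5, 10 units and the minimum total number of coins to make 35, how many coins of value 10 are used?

3

Use the largest denomination that fits, subtract, and repeat.
35 − 3×10→5 − 1×5→0
Count of 10: 3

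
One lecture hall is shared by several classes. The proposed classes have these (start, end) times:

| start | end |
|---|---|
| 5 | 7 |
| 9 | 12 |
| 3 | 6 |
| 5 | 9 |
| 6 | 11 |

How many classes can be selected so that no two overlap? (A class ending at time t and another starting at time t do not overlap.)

2

Sorted by end: (3,6)  (5,7)  (5,9)  (6,11)  (9,12)
take (3,6); skip (5,7); take (6,11).
Selected 2 classes.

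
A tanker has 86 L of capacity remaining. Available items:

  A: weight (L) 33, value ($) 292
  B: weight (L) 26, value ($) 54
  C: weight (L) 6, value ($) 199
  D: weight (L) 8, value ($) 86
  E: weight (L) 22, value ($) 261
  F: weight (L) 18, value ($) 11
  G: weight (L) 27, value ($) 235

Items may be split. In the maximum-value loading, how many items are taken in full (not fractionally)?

Greedy by value/weight ratio, highest first.
Ratios (sorted): C 33.17, E 11.86, D 10.75, A 8.85, G 8.70, B 2.08, F 0.61
take C (6 @ 199); take E (22 @ 261); take D (8 @ 86); take A (33 @ 292); take 17/27 of G → 147.96. Capacity used 86/86.
4 item(s) taken whole; one partial (take 17/27 of G).

4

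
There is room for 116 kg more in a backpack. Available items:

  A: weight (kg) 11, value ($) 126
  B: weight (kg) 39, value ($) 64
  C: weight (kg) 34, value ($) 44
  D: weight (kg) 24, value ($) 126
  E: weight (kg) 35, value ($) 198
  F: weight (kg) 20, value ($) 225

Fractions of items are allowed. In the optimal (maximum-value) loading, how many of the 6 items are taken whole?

4

Ratios (sorted): A 11.45, F 11.25, E 5.66, D 5.25, B 1.64, C 1.29
take A (11 @ 126); take F (20 @ 225); take E (35 @ 198); take D (24 @ 126); take 26/39 of B → 42.67. Capacity used 116/116.
4 item(s) taken whole; one partial (take 26/39 of B).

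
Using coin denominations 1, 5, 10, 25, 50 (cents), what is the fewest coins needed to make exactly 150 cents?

3

Use the largest denomination that fits, subtract, and repeat.
150 − 3×50→0
Total coins = 3 = 3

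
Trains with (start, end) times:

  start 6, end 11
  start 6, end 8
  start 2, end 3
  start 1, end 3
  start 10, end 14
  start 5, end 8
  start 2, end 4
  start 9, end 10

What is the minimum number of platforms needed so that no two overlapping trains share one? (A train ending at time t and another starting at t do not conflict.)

3

Events (time:±→running): 1:+→1 2:+→2 2:+→3 … peak 3.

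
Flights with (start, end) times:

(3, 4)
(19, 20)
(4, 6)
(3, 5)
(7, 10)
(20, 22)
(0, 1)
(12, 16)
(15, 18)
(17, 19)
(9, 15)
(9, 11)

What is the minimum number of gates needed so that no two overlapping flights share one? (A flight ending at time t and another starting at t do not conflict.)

3

The answer is the maximum number of intervals overlapping at any instant.
starts: [0, 3, 3, 4, 7, 9, 9, 12, 15, 17, 19, 20]
ends:   [1, 4, 5, 6, 10, 11, 15, 16, 18, 19, 20, 22]
s0→1 e1→0 s3→1 s3→2 e4→1 s4→2 e5→1 e6→0 s7→1 s9→2 s9→3  — peak 3.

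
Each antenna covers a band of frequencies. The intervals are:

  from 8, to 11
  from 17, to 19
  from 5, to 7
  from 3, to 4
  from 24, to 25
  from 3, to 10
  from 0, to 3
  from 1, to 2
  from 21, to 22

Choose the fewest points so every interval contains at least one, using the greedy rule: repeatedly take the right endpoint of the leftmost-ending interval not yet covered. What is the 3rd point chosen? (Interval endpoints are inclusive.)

Process intervals by earliest right end; each time one isn't hit yet, stab at its right endpoint.
Sorted: [1,2] [0,3] [3,4] [5,7] [3,10] [8,11] [17,19] [21,22] [24,25]
{[1,2],[0,3]} hit by 2; {[3,4]} hit by 4; {[5,7],[3,10]} hit by 7; {[8,11]} hit by 11; {[17,19]} hit by 19; {[21,22]} hit by 22; {[24,25]} hit by 25.
Points: 2, 4, 7, 11, 19, 22, 25 (7 total).

7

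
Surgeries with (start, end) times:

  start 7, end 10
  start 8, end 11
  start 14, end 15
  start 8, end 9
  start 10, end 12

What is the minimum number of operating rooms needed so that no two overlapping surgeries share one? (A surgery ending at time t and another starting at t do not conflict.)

Count concurrent intervals with a sweep; the peak is the room count.
starts: [7, 8, 8, 10, 14]
ends:   [9, 10, 11, 12, 15]
s7→1 s8→2 s8→3  — peak 3.

3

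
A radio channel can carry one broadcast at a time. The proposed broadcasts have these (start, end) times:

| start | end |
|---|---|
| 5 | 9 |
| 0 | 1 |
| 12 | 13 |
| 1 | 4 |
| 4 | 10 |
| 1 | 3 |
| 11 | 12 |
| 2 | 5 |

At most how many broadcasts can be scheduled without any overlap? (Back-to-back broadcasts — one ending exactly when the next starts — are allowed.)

5

Greedy by earliest finish: after sorting by end time, pick each interval compatible with the last pick.
Sorted by end: (0,1)  (1,3)  (1,4)  (2,5)  (5,9)  (4,10)  (11,12)  (12,13)
take (0,1); take (1,3); skip (1,4); take (5,9); take (11,12); take (12,13).
Selected 5 broadcasts.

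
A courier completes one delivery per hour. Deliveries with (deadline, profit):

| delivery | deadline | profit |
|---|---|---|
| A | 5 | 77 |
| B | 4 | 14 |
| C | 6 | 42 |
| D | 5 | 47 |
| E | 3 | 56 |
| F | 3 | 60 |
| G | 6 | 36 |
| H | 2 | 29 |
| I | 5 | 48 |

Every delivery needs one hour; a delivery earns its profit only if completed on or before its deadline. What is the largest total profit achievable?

330

Take jobs in profit order; each goes to the latest open slot no later than its deadline.
By profit: A(d5,77), F(d3,60), E(d3,56), I(d5,48), D(d5,47), C(d6,42), G(d6,36), H(d2,29), B(d4,14)
A→slot 5; F→slot 3; E→slot 2; I→slot 4; D→slot 1; C→slot 6; G skipped; H skipped; B skipped.
Profit = 47 + 56 + 60 + 48 + 77 + 42 = 330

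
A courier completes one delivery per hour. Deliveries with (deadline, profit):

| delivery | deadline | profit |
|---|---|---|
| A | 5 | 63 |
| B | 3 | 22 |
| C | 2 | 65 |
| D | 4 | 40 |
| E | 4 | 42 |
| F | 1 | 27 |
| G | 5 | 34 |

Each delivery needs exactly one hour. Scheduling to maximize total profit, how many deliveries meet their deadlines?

5

Take jobs in profit order; each goes to the latest open slot no later than its deadline.
Profit order: C=65 A=63 E=42 D=40 G=34 F=27 B=22
Assign: C→slot 2, A→slot 5, E→slot 4, D→slot 3, G→slot 1, F skipped, B skipped.
Slots: [1:G] [2:C] [3:D] [4:E] [5:A]
5 of 7 scheduled.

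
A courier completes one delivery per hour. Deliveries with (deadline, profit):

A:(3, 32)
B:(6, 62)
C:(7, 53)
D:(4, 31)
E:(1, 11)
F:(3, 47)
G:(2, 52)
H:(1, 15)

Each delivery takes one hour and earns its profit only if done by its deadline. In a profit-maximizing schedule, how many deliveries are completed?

6

Sort by profit descending; place each in the latest free slot ≤ its deadline.
Profit order: B=62 C=53 G=52 F=47 A=32 D=31 H=15 E=11
Assign: B→slot 6, C→slot 7, G→slot 2, F→slot 3, A→slot 1, D→slot 4, H skipped, E skipped.
Slots: [1:A] [2:G] [3:F] [4:D] [6:B] [7:C]
6 of 8 scheduled.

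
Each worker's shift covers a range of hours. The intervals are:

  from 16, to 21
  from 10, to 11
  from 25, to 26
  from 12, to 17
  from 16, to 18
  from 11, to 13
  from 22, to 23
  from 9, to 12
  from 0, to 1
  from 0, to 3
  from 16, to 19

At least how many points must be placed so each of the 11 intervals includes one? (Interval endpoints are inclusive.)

5

Sort by right endpoint; whenever an interval is uncovered, place a point at its right end.
By right end: [0,1]  [0,3]  [10,11]  [9,12]  [11,13]  [12,17]  [16,18]  [16,19]  [16,21]  [22,23]  [25,26]
[0,1] uncovered → point at 1; [10,11] uncovered → point at 11; [12,17] uncovered → point at 17; [22,23] uncovered → point at 23; [25,26] uncovered → point at 26.
Points: 1, 11, 17, 23, 26 (5 total).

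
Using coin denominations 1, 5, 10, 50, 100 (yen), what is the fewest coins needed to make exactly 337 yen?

9

Use the largest denomination that fits, subtract, and repeat.
337 = 3×100 + 3×10 + 1×5 + 2×1
Total coins = 3 + 3 + 1 + 2 = 9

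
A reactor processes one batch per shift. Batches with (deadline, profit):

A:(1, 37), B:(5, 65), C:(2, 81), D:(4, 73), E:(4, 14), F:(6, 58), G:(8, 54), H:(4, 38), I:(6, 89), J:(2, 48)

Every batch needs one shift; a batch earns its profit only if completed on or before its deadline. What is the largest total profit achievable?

468

Sort by profit descending; place each in the latest free slot ≤ its deadline.
Profit order: I=89 C=81 D=73 B=65 F=58 G=54 J=48 H=38 A=37 E=14
Assign: I→slot 6, C→slot 2, D→slot 4, B→slot 5, F→slot 3, G→slot 8, J→slot 1, H skipped, A skipped, E skipped.
Slots: [1:J] [2:C] [3:F] [4:D] [5:B] [6:I] [8:G]
Profit = 48 + 81 + 58 + 73 + 65 + 89 + 54 = 468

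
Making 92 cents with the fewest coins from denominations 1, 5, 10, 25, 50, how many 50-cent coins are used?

92 − 1×50→42 − 1×25→17 − 1×10→7 − 1×5→2 − 2×1→0
Count of 50: 1

1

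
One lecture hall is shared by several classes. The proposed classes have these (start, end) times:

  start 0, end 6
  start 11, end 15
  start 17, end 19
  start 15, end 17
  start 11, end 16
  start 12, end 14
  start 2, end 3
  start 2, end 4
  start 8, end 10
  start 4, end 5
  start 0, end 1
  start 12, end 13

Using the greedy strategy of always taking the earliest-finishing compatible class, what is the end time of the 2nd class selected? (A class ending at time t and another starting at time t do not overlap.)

3

Sort by end time and greedily take each interval whose start is ≥ the last chosen end.
Sorted by end: (0,1)  (2,3)  (2,4)  (4,5)  (0,6)  (8,10)  (12,13)  (12,14)  (11,15)  (11,16)  (15,17)  (17,19)
take (0,1); take (2,3); take (4,5); take (8,10); take (12,13); skip (12,14); skip (11,16); take (15,17); take (17,19).
Selected: (0,1) (2,3) (4,5) (8,10) (12,13) (15,17) (17,19)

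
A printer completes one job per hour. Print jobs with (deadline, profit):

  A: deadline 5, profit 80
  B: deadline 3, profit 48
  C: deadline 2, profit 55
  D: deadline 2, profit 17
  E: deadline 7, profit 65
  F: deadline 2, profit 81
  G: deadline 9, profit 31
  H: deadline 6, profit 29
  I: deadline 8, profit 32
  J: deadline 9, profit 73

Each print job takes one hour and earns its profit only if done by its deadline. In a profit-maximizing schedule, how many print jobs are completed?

By profit: F(d2,81), A(d5,80), J(d9,73), E(d7,65), C(d2,55), B(d3,48), I(d8,32), G(d9,31), H(d6,29), D(d2,17)
F→slot 2; A→slot 5; J→slot 9; E→slot 7; C→slot 1; B→slot 3; I→slot 8; G→slot 6; H→slot 4; D skipped.
9 of 10 scheduled.

9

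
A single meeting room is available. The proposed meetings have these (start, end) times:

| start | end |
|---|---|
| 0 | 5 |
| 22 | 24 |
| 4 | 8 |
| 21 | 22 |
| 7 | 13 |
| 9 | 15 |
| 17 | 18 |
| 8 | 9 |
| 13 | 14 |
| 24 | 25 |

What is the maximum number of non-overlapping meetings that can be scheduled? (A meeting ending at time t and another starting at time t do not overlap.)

7

Sort by end time and greedily take each interval whose start is ≥ the last chosen end.
By end time: (0,5), (4,8), (8,9), (7,13), (13,14), (9,15), (17,18), (21,22), (22,24), (24,25).
Pick (0,5); next start ≥ 5 → (8,9); next start ≥ 9 → (13,14); next start ≥ 14 → (17,18); next start ≥ 18 → (21,22); next start ≥ 22 → (22,24); next start ≥ 24 → (24,25).
Selected 7 meetings.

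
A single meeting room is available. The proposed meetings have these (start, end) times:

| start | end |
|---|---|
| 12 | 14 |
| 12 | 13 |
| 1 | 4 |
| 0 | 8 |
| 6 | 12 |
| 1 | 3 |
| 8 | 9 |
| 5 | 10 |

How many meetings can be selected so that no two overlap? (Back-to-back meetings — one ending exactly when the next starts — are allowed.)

3

Sort by end time and greedily take each interval whose start is ≥ the last chosen end.
By end time: (1,3), (1,4), (0,8), (8,9), (5,10), (6,12), (12,13), (12,14).
Pick (1,3); next start ≥ 3 → (8,9); next start ≥ 9 → (12,13).
Selected 3 meetings.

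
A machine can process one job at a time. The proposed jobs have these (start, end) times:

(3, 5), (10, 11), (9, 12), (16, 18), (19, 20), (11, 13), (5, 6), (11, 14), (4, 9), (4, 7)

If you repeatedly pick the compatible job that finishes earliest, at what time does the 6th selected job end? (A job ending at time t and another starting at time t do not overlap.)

Sort by end time and greedily take each interval whose start is ≥ the last chosen end.
By end time: (3,5), (5,6), (4,7), (4,9), (10,11), (9,12), (11,13), (11,14), (16,18), (19,20).
Pick (3,5); next start ≥ 5 → (5,6); next start ≥ 6 → (10,11); next start ≥ 11 → (11,13); next start ≥ 13 → (16,18); next start ≥ 18 → (19,20).
Selected: (3,5) (5,6) (10,11) (11,13) (16,18) (19,20)

20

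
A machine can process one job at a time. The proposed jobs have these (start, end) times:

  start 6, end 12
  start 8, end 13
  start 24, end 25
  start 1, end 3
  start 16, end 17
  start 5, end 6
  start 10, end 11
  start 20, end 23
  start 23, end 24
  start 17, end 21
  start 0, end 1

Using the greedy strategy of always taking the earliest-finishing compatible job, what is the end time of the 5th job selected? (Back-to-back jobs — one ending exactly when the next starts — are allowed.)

Greedy by earliest finish: after sorting by end time, pick each interval compatible with the last pick.
Sorted by end: (0,1)  (1,3)  (5,6)  (10,11)  (6,12)  (8,13)  (16,17)  (17,21)  (20,23)  (23,24)  (24,25)
take (0,1); take (1,3); take (5,6); take (10,11); skip (6,12); take (16,17); take (17,21); skip (20,23); take (23,24); take (24,25).
Selected: (0,1) (1,3) (5,6) (10,11) (16,17) (17,21) (23,24) (24,25)

17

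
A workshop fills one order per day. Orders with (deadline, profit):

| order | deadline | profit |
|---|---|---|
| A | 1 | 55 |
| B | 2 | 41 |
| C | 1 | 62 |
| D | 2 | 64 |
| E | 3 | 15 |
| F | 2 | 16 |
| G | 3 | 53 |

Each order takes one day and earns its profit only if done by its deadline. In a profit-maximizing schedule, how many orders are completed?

Sort by profit descending; place each in the latest free slot ≤ its deadline.
By profit: D(d2,64), C(d1,62), A(d1,55), G(d3,53), B(d2,41), F(d2,16), E(d3,15)
D→slot 2; C→slot 1; A skipped; G→slot 3; B skipped; F skipped; E skipped.
3 of 7 scheduled.

3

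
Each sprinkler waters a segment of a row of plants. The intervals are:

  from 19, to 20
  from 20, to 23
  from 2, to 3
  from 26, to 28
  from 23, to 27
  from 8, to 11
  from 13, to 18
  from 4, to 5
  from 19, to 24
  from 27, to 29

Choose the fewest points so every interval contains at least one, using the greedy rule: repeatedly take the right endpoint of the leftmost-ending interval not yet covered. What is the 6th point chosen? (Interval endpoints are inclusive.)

Sort by right endpoint; whenever an interval is uncovered, place a point at its right end.
Sorted: [2,3] [4,5] [8,11] [13,18] [19,20] [20,23] [19,24] [23,27] [26,28] [27,29]
{[2,3]} hit by 3; {[4,5]} hit by 5; {[8,11]} hit by 11; {[13,18]} hit by 18; {[19,20],[20,23],[19,24]} hit by 20; {[23,27],[26,28],[27,29]} hit by 27.
Points: 3, 5, 11, 18, 20, 27 (6 total).

27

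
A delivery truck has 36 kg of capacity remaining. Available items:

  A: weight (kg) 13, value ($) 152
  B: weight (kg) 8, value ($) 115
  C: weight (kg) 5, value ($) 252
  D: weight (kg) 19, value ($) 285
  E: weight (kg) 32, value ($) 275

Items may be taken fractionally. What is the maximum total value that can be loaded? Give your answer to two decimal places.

698.77

Sort by value per unit weight and fill in that order.
Ratios (sorted): C 50.40, D 15.00, B 14.38, A 11.69, E 8.59
take C (5 @ 252); take D (19 @ 285); take B (8 @ 115); take 4/13 of A → 46.77. Capacity used 36/36.
Total value = 698.77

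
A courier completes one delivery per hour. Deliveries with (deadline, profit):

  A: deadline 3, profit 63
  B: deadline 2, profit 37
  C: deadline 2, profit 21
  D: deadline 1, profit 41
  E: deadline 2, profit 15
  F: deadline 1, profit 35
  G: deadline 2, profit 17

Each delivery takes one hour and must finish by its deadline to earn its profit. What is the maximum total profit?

141

Take jobs in profit order; each goes to the latest open slot no later than its deadline.
Profit order: A=63 D=41 B=37 F=35 C=21 G=17 E=15
Assign: A→slot 3, D→slot 1, B→slot 2, F skipped, C skipped, G skipped, E skipped.
Slots: [1:D] [2:B] [3:A]
Profit = 41 + 37 + 63 = 141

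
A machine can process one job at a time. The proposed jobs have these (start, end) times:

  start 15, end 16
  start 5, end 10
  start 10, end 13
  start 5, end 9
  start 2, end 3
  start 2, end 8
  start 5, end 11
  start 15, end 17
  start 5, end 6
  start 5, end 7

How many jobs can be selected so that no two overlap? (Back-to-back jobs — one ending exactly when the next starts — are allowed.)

Sort by end time and greedily take each interval whose start is ≥ the last chosen end.
Sorted by end: (2,3)  (5,6)  (5,7)  (2,8)  (5,9)  (5,10)  (5,11)  (10,13)  (15,16)  (15,17)
take (2,3); take (5,6); skip (5,7); skip (2,8); skip (5,9); skip (5,10); take (10,13); take (15,16).
Selected 4 jobs.

4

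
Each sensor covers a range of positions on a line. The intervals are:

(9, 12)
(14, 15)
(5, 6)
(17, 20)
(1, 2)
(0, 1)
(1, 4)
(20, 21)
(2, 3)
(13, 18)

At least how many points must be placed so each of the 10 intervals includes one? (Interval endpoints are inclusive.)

6

Sort by right endpoint; whenever an interval is uncovered, place a point at its right end.
Sorted: [0,1] [1,2] [2,3] [1,4] [5,6] [9,12] [14,15] [13,18] [17,20] [20,21]
{[0,1],[1,2]} hit by 1; {[2,3],[1,4]} hit by 3; {[5,6]} hit by 6; {[9,12]} hit by 12; {[14,15],[13,18]} hit by 15; {[17,20],[20,21]} hit by 20.
Points: 1, 3, 6, 12, 15, 20 (6 total).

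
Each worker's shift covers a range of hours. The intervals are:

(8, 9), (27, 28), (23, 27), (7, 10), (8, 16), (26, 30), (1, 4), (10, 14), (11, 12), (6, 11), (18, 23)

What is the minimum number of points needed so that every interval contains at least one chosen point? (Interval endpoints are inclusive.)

5

By right end: [1,4]  [8,9]  [7,10]  [6,11]  [11,12]  [10,14]  [8,16]  [18,23]  [23,27]  [27,28]  [26,30]
[1,4] uncovered → point at 4; [8,9] uncovered → point at 9; [11,12] uncovered → point at 12; [18,23] uncovered → point at 23; [27,28] uncovered → point at 28.
Points: 4, 9, 12, 23, 28 (5 total).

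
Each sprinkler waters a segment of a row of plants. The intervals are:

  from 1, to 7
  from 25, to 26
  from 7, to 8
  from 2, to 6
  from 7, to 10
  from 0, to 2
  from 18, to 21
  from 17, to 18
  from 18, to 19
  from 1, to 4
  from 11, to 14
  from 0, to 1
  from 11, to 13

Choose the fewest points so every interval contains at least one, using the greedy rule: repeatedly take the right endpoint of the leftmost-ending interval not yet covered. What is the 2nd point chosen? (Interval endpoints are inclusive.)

6

By right end: [0,1]  [0,2]  [1,4]  [2,6]  [1,7]  [7,8]  [7,10]  [11,13]  [11,14]  [17,18]  [18,19]  [18,21]  [25,26]
[0,1] uncovered → point at 1; [2,6] uncovered → point at 6; [7,8] uncovered → point at 8; [11,13] uncovered → point at 13; [17,18] uncovered → point at 18; [25,26] uncovered → point at 26.
Points: 1, 6, 8, 13, 18, 26 (6 total).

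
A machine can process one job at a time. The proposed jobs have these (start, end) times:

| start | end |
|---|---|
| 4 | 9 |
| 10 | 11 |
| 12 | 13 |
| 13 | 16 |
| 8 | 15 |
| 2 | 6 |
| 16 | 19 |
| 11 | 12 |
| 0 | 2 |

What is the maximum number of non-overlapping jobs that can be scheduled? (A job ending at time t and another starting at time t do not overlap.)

7

By end time: (0,2), (2,6), (4,9), (10,11), (11,12), (12,13), (8,15), (13,16), (16,19).
Pick (0,2); next start ≥ 2 → (2,6); next start ≥ 6 → (10,11); next start ≥ 11 → (11,12); next start ≥ 12 → (12,13); next start ≥ 13 → (13,16); next start ≥ 16 → (16,19).
Selected 7 jobs.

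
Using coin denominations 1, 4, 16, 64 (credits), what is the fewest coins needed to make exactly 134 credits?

Use the largest denomination that fits, subtract, and repeat.
134 = 2×64 + 1×4 + 2×1
Total coins = 2 + 1 + 2 = 5

5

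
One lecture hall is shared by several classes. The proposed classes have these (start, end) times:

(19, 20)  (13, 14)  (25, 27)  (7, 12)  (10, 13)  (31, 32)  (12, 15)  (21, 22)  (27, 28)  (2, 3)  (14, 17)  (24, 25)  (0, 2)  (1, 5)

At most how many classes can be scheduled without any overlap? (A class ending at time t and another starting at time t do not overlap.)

11

By end time: (0,2), (2,3), (1,5), (7,12), (10,13), (13,14), (12,15), (14,17), (19,20), (21,22), (24,25), (25,27), (27,28), (31,32).
Pick (0,2); next start ≥ 2 → (2,3); next start ≥ 3 → (7,12); next start ≥ 12 → (13,14); next start ≥ 14 → (14,17); next start ≥ 17 → (19,20); next start ≥ 20 → (21,22); next start ≥ 22 → (24,25); next start ≥ 25 → (25,27); next start ≥ 27 → (27,28); next start ≥ 28 → (31,32).
Selected 11 classes.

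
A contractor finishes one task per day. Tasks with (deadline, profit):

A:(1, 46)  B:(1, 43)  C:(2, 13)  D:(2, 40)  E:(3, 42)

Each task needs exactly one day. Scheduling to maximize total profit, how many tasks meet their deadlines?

Sort by profit descending; place each in the latest free slot ≤ its deadline.
By profit: A(d1,46), B(d1,43), E(d3,42), D(d2,40), C(d2,13)
A→slot 1; B skipped; E→slot 3; D→slot 2; C skipped.
3 of 5 scheduled.

3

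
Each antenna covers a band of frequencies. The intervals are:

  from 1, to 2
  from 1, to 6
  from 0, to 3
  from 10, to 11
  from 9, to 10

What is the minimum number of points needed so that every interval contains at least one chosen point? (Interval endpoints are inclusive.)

2

By right end: [1,2]  [0,3]  [1,6]  [9,10]  [10,11]
[1,2] uncovered → point at 2; [9,10] uncovered → point at 10.
Points: 2, 10 (2 total).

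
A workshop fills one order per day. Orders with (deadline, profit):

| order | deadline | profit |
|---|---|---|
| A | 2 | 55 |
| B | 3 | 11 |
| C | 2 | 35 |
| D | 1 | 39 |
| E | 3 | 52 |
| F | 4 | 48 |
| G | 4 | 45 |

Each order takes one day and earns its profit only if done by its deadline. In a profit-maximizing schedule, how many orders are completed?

Sort by profit descending; place each in the latest free slot ≤ its deadline.
Profit order: A=55 E=52 F=48 G=45 D=39 C=35 B=11
Assign: A→slot 2, E→slot 3, F→slot 4, G→slot 1, D skipped, C skipped, B skipped.
Slots: [1:G] [2:A] [3:E] [4:F]
4 of 7 scheduled.

4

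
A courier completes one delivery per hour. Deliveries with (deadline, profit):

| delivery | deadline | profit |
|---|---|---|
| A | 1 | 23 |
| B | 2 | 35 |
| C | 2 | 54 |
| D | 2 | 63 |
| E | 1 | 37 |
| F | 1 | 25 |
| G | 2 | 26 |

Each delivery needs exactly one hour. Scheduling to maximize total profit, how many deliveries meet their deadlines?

2

Take jobs in profit order; each goes to the latest open slot no later than its deadline.
By profit: D(d2,63), C(d2,54), E(d1,37), B(d2,35), G(d2,26), F(d1,25), A(d1,23)
D→slot 2; C→slot 1; E skipped; B skipped; G skipped; F skipped; A skipped.
2 of 7 scheduled.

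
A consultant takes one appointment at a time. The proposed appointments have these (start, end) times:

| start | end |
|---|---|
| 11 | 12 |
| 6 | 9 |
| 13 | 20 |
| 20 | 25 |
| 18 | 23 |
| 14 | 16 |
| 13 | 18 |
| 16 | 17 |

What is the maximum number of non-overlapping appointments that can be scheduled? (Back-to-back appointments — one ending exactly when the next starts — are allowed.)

5

By end time: (6,9), (11,12), (14,16), (16,17), (13,18), (13,20), (18,23), (20,25).
Pick (6,9); next start ≥ 9 → (11,12); next start ≥ 12 → (14,16); next start ≥ 16 → (16,17); next start ≥ 17 → (18,23).
Selected 5 appointments.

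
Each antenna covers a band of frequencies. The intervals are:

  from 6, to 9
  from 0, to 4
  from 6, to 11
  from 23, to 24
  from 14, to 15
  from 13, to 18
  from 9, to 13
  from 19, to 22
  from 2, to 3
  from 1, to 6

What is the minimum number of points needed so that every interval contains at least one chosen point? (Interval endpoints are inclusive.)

5

Sort by right endpoint; whenever an interval is uncovered, place a point at its right end.
By right end: [2,3]  [0,4]  [1,6]  [6,9]  [6,11]  [9,13]  [14,15]  [13,18]  [19,22]  [23,24]
[2,3] uncovered → point at 3; [6,9] uncovered → point at 9; [14,15] uncovered → point at 15; [19,22] uncovered → point at 22; [23,24] uncovered → point at 24.
Points: 3, 9, 15, 22, 24 (5 total).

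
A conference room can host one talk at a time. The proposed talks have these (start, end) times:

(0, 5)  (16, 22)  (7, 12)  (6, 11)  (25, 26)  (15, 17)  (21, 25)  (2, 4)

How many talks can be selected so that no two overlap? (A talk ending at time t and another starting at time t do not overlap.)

Sort by end time and greedily take each interval whose start is ≥ the last chosen end.
Sorted by end: (2,4)  (0,5)  (6,11)  (7,12)  (15,17)  (16,22)  (21,25)  (25,26)
take (2,4); take (6,11); take (15,17); take (21,25); take (25,26).
Selected 5 talks.

5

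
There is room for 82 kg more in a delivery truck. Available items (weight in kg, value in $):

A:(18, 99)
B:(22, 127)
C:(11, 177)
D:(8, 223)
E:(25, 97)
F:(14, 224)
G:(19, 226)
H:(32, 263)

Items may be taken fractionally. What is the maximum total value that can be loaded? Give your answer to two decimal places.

1096.56

Greedy by value/weight ratio, highest first.
Ratios (sorted): D 27.88, C 16.09, F 16.00, G 11.89, H 8.22, B 5.77, A 5.50, E 3.88
take D (8 @ 223); take C (11 @ 177); take F (14 @ 224); take G (19 @ 226); take 30/32 of H → 246.56. Capacity used 82/82.
Total value = 1096.56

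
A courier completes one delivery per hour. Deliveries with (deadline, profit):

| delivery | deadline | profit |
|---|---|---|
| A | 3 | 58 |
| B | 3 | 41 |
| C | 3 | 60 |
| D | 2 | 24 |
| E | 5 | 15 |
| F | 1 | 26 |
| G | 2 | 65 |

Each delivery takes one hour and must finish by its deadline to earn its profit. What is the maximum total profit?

198

Take jobs in profit order; each goes to the latest open slot no later than its deadline.
Profit order: G=65 C=60 A=58 B=41 F=26 D=24 E=15
Assign: G→slot 2, C→slot 3, A→slot 1, B skipped, F skipped, D skipped, E→slot 5.
Slots: [1:A] [2:G] [3:C] [5:E]
Profit = 58 + 65 + 60 + 15 = 198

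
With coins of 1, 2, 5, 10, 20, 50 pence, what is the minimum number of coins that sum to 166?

6

Use the largest denomination that fits, subtract, and repeat.
166 − 3×50→16 − 1×10→6 − 1×5→1 − 1×1→0
Total coins = 3 + 1 + 1 + 1 = 6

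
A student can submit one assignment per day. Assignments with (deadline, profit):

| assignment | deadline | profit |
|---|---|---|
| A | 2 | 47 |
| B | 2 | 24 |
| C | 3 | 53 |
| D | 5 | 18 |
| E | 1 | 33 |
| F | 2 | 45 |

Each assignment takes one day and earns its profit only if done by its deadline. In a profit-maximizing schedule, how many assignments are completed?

4

Sort by profit descending; place each in the latest free slot ≤ its deadline.
By profit: C(d3,53), A(d2,47), F(d2,45), E(d1,33), B(d2,24), D(d5,18)
C→slot 3; A→slot 2; F→slot 1; E skipped; B skipped; D→slot 5.
4 of 6 scheduled.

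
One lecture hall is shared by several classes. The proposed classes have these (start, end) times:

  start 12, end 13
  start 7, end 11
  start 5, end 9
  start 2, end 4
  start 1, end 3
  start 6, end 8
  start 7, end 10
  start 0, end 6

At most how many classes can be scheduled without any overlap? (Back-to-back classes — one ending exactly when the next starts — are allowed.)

3

Order by finish time; keep every interval that doesn't clash with the previous kept one.
Sorted by end: (1,3)  (2,4)  (0,6)  (6,8)  (5,9)  (7,10)  (7,11)  (12,13)
take (1,3); take (6,8); skip (5,9); skip (7,10); skip (7,11); take (12,13).
Selected 3 classes.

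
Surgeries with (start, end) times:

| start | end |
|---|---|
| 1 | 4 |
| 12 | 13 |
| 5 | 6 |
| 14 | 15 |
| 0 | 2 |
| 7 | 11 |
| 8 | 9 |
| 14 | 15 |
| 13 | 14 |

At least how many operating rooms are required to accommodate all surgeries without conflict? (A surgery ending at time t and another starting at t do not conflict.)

The answer is the maximum number of intervals overlapping at any instant.
starts: [0, 1, 5, 7, 8, 12, 13, 14, 14]
ends:   [2, 4, 6, 9, 11, 13, 14, 15, 15]
s0→1 s1→2  — peak 2.

2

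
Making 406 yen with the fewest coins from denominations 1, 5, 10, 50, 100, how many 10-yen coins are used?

0

406 − 4×100→6 − 1×5→1 − 1×1→0
Count of 10: 0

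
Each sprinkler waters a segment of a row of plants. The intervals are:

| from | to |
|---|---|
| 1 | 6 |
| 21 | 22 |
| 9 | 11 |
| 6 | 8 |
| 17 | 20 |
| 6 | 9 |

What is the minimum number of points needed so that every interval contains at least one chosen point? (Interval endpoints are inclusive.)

4

Sort by right endpoint; whenever an interval is uncovered, place a point at its right end.
Sorted: [1,6] [6,8] [6,9] [9,11] [17,20] [21,22]
{[1,6],[6,8],[6,9]} hit by 6; {[9,11]} hit by 11; {[17,20]} hit by 20; {[21,22]} hit by 22.
Points: 6, 11, 20, 22 (4 total).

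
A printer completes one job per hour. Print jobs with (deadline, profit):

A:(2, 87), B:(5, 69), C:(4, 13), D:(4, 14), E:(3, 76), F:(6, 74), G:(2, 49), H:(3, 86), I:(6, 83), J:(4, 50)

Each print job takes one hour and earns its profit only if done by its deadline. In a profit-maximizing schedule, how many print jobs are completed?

Take jobs in profit order; each goes to the latest open slot no later than its deadline.
Profit order: A=87 H=86 I=83 E=76 F=74 B=69 J=50 G=49 D=14 C=13
Assign: A→slot 2, H→slot 3, I→slot 6, E→slot 1, F→slot 5, B→slot 4, J skipped, G skipped, D skipped, C skipped.
Slots: [1:E] [2:A] [3:H] [4:B] [5:F] [6:I]
6 of 10 scheduled.

6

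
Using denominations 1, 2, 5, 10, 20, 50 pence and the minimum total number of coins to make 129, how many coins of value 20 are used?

Greedy: take as many of the largest coin as possible, then repeat with the remainder.
129 − 2×50→29 − 1×20→9 − 1×5→4 − 2×2→0
Count of 20: 1

1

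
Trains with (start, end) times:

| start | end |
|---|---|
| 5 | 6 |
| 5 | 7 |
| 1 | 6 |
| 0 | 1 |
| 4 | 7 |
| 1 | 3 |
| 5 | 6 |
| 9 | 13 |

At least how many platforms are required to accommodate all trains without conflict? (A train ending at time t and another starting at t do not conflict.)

Count concurrent intervals with a sweep; the peak is the room count.
Events (time:±→running): 0:+→1 1:-→0 1:+→1 1:+→2 3:-→1 4:+→2 5:+→3 5:+→4 5:+→5 … peak 5.

5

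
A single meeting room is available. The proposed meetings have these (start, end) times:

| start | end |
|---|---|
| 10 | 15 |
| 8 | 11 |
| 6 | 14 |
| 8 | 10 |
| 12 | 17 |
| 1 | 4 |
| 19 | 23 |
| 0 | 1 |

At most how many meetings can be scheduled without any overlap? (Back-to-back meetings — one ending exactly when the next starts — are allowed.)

5

Sorted by end: (0,1)  (1,4)  (8,10)  (8,11)  (6,14)  (10,15)  (12,17)  (19,23)
take (0,1); take (1,4); take (8,10); skip (6,14); take (10,15); take (19,23).
Selected 5 meetings.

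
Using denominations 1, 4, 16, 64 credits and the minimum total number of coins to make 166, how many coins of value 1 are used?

2

166 − 2×64→38 − 2×16→6 − 1×4→2 − 2×1→0
Count of 1: 2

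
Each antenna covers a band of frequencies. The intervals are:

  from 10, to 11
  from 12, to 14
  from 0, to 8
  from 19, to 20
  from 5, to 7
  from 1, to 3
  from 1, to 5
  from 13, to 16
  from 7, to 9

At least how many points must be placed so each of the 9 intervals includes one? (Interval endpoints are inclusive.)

By right end: [1,3]  [1,5]  [5,7]  [0,8]  [7,9]  [10,11]  [12,14]  [13,16]  [19,20]
[1,3] uncovered → point at 3; [5,7] uncovered → point at 7; [10,11] uncovered → point at 11; [12,14] uncovered → point at 14; [19,20] uncovered → point at 20.
Points: 3, 7, 11, 14, 20 (5 total).

5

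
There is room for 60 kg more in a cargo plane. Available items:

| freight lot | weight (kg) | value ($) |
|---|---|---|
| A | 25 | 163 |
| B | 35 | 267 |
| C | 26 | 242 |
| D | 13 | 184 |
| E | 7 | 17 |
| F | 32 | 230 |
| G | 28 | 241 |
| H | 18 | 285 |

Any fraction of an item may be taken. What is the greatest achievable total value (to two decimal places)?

736.82

Greedy by value/weight ratio, highest first.
Order: H (285/18=15.83) > D (184/13=14.15) > C (242/26=9.31) > G (241/28=8.61) > B (267/35=7.63) > F (230/32=7.19) > A (163/25=6.52) > E (17/7=2.43)
Fill: take H (18 @ 285) → take D (13 @ 184) → take C (26 @ 242) → take 3/28 of G → 25.82; 60/60 used.
Total value = 736.82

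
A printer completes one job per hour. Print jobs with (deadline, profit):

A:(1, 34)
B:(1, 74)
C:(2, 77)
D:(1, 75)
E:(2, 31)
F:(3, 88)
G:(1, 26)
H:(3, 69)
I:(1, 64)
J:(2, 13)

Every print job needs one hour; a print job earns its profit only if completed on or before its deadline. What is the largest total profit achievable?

240

Sort by profit descending; place each in the latest free slot ≤ its deadline.
By profit: F(d3,88), C(d2,77), D(d1,75), B(d1,74), H(d3,69), I(d1,64), A(d1,34), E(d2,31), G(d1,26), J(d2,13)
F→slot 3; C→slot 2; D→slot 1; B skipped; H skipped; I skipped; A skipped; E skipped; G skipped; J skipped.
Profit = 75 + 77 + 88 = 240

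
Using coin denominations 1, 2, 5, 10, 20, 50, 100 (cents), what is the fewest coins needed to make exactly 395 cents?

Use the largest denomination that fits, subtract, and repeat.
395 − 3×100→95 − 1×50→45 − 2×20→5 − 1×5→0
Total coins = 3 + 1 + 2 + 1 = 7

7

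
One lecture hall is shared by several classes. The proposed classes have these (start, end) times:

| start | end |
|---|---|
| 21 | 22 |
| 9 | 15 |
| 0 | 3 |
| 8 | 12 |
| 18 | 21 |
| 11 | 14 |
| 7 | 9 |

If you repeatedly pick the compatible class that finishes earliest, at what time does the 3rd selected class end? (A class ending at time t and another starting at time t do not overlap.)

Greedy by earliest finish: after sorting by end time, pick each interval compatible with the last pick.
Sorted by end: (0,3)  (7,9)  (8,12)  (11,14)  (9,15)  (18,21)  (21,22)
take (0,3); take (7,9); take (11,14); take (18,21); take (21,22).
Selected: (0,3) (7,9) (11,14) (18,21) (21,22)

14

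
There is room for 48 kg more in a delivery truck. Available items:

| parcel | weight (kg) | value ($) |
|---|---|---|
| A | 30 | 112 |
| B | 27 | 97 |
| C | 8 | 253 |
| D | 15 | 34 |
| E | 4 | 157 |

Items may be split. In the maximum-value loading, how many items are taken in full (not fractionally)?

Ratios (sorted): E 39.25, C 31.62, A 3.73, B 3.59, D 2.27
take E (4 @ 157); take C (8 @ 253); take A (30 @ 112); take 6/27 of B → 21.56. Capacity used 48/48.
3 item(s) taken whole; one partial (take 6/27 of B).

3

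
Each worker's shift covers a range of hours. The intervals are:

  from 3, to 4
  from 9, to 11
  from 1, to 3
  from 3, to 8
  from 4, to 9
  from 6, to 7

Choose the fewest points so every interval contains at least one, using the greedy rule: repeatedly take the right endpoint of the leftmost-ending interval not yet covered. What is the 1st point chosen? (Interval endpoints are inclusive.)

3

Process intervals by earliest right end; each time one isn't hit yet, stab at its right endpoint.
Sorted: [1,3] [3,4] [6,7] [3,8] [4,9] [9,11]
{[1,3],[3,4]} hit by 3; {[6,7],[3,8],[4,9]} hit by 7; {[9,11]} hit by 11.
Points: 3, 7, 11 (3 total).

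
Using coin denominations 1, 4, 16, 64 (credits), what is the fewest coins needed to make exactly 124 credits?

Greedy: take as many of the largest coin as possible, then repeat with the remainder.
124 − 1×64→60 − 3×16→12 − 3×4→0
Total coins = 1 + 3 + 3 = 7

7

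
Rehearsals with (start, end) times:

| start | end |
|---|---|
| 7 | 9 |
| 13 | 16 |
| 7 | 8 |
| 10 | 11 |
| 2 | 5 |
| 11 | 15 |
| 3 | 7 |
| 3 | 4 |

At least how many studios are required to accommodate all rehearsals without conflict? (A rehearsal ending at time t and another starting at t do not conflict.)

3

The answer is the maximum number of intervals overlapping at any instant.
Events (time:±→running): 2:+→1 3:+→2 3:+→3 … peak 3.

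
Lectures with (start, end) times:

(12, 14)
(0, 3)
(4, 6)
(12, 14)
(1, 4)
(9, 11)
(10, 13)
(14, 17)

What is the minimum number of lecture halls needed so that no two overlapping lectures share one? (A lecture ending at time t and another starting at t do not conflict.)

3

Count concurrent intervals with a sweep; the peak is the room count.
starts: [0, 1, 4, 9, 10, 12, 12, 14]
ends:   [3, 4, 6, 11, 13, 14, 14, 17]
s0→1 s1→2 e3→1 e4→0 s4→1 e6→0 s9→1 s10→2 e11→1 s12→2 s12→3  — peak 3.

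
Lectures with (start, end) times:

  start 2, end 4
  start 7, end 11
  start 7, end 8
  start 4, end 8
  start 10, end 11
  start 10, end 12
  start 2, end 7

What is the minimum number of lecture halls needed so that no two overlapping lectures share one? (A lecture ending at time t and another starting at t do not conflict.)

The answer is the maximum number of intervals overlapping at any instant.
Events (time:±→running): 2:+→1 2:+→2 4:-→1 4:+→2 7:-→1 7:+→2 7:+→3 … peak 3.

3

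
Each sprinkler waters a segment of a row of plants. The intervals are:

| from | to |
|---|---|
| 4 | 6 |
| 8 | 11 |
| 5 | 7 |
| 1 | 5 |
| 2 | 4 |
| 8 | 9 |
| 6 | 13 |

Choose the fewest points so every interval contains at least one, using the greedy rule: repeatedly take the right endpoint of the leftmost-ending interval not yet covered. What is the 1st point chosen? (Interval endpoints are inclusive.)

Process intervals by earliest right end; each time one isn't hit yet, stab at its right endpoint.
By right end: [2,4]  [1,5]  [4,6]  [5,7]  [8,9]  [8,11]  [6,13]
[2,4] uncovered → point at 4; [5,7] uncovered → point at 7; [8,9] uncovered → point at 9.
Points: 4, 7, 9 (3 total).

4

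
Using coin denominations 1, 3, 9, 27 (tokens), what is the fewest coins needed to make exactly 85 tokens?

Use the largest denomination that fits, subtract, and repeat.
85 − 3×27→4 − 1×3→1 − 1×1→0
Total coins = 3 + 1 + 1 = 5

5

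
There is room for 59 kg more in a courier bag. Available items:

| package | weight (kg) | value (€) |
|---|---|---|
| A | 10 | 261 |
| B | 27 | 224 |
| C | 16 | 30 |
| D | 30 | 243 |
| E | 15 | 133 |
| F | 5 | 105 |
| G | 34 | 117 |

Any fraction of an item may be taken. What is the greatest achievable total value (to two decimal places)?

739.20

Sort by value per unit weight and fill in that order.
Ratios (sorted): A 26.10, F 21.00, E 8.87, B 8.30, D 8.10, G 3.44, C 1.88
take A (10 @ 261); take F (5 @ 105); take E (15 @ 133); take B (27 @ 224); take 2/30 of D → 16.20. Capacity used 59/59.
Total value = 739.20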